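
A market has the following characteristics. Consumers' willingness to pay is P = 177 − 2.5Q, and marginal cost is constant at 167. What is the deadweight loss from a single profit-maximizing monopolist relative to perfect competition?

DWL = 5

Competitive firms price at marginal cost: P = 167, giving Q = 4.
A monopolist chooses Q where MR = MC. MR = 177 − 5Q; setting this equal to 167 gives Q = 2 and P = 172.
DWL is the triangle between Q = 2 and Q = 4: ½·(4 − 2)·(172 − 167) = 5.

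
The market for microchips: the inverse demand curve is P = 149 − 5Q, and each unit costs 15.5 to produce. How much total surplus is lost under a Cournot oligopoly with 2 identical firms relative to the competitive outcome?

DWL = 198.025

Competitive firms price at marginal cost: P = 15.5, giving Q = 26.7.
Cournot with 2 identical firms: the symmetric best-response condition is 149 − 15q = 15.5. Each firm produces q = 8.9, total output Q = 17.8, price P = 60.
DWL is the triangle between Q = 17.8 and Q = 26.7: ½·(26.7 − 17.8)·(60 − 15.5) = 198.025.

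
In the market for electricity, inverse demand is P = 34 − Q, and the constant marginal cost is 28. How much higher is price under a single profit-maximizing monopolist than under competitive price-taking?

Competitive firms price at marginal cost: P = 28, giving Q = 6.
A monopolist chooses Q where MR = MC. MR = 34 − 2Q; setting this equal to 28 gives Q = 3 and P = 31.
Change in price: 31 − 28 = 3.

Price rises by 3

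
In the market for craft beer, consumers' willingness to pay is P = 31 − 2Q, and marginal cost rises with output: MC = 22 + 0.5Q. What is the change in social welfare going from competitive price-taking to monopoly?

Under competition P = MC: 31 − 2Q = 22 + 0.5Q ⇒ Q = 3.6, P = 23.8.
CS = ½·(31 − 23.8)·3.6 = 12.96; PS = (23.8·3.6 − 22·3.6 − ½·0.5·3.6²) = 3.24; TS = 16.2.
A monopolist chooses Q where MR = MC. MR = 31 − 4Q; setting this equal to 22 + 0.5Q gives Q = 2 and P = 27.
CS = ½·(31 − 27)·2 = 4; PS = (27·2 − 22·2 − ½·0.5·2²) = 9; TS = 13.
Change in social welfare: 13 − 16.2 = −3.2.

Social welfare falls by 3.2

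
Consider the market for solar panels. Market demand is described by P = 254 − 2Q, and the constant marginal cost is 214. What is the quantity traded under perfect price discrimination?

Q = 20

With perfect price discrimination, output is the efficient level Q = 20 (where demand meets MC), but every buyer pays their willingness to pay: CS = 0 and PS = total surplus.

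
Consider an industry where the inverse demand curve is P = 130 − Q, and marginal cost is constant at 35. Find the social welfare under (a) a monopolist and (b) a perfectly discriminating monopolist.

The monopolist equates marginal revenue to marginal cost: 130 − 2Q = 35, so Q = 47.5. From demand, P = 82.5.
CS = ½·(130 − 82.5)·47.5 = 1128.125; PS = (82.5 − 35)·47.5 = 2256.25; TS = 3384.375.
With perfect price discrimination, output is the efficient level Q = 95 (where demand meets MC), but every buyer pays their willingness to pay: CS = 0 and PS = total surplus.
TS = 4512.5 (equal to competitive TS).

Monopoly: TS = 3384.375; Perfect PD: TS = 4512.5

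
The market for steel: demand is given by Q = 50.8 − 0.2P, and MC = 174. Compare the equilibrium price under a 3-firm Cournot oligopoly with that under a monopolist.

Cournot: P = 194; Monopoly: P = 214

Inverting demand: P = 254 − 5Q.
In a 3-firm Cournot equilibrium, symmetry and the first-order condition give q = (254 − 174)/(20) = 4. So Q = 12 and P = 194.
A monopolist chooses Q where MR = MC. MR = 254 − 10Q; setting this equal to 174 gives Q = 8 and P = 214.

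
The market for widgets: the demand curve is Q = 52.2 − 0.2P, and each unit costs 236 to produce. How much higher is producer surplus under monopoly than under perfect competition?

Inverting demand: P = 261 − 5Q.
Under competition P = MC = 236, so Q = (261 − 236)/5 = 5.
PS = (236 − 236)·5 = 0.
Monopoly sets MR = MC: 261 − 10Q = 236 ⇒ Q = 2.5, P = 261 − 5·2.5 = 248.5.
PS = (248.5 − 236)·2.5 = 31.25.
Change in producer surplus: 31.25 − 0 = 31.25.

PS rises by 31.25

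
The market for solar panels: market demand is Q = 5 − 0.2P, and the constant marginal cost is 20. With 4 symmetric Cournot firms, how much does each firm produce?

q_i = 0.2

Inverting demand: P = 25 − 5Q.
Cournot with 4 identical firms: the symmetric best-response condition is 25 − 25q = 20. Each firm produces q = 0.2, total output Q = 0.8, price P = 21.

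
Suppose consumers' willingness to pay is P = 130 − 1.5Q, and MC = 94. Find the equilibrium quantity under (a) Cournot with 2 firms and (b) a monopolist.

In a 2-firm Cournot equilibrium, symmetry and the first-order condition give q = (130 − 94)/(4.5) = 8. So Q = 16 and P = 106.
The monopolist equates marginal revenue to marginal cost: 130 − 3Q = 94, so Q = 12. From demand, P = 112.

Cournot: Q = 16; Monopoly: Q = 12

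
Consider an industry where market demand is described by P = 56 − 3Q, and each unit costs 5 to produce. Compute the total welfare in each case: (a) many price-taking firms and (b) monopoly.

Under competition P = MC = 5, so Q = (56 − 5)/3 = 17.
CS = ½·(56 − 5)·17 = 433.5; PS = (5 − 5)·17 = 0; TS = 433.5.
Monopoly sets MR = MC: 56 − 6Q = 5 ⇒ Q = 8.5, P = 56 − 3·8.5 = 30.5.
CS = ½·(56 − 30.5)·8.5 = 108.375; PS = (30.5 − 5)·8.5 = 216.75; TS = 325.125.

Competition: TS = 433.5; Monopoly: TS = 325.125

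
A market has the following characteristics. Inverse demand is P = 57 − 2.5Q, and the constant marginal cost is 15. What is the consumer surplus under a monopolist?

CS = 88.2

A monopolist chooses Q where MR = MC. MR = 57 − 5Q; setting this equal to 15 gives Q = 8.4 and P = 36.
CS = ½·(57 − 36)·8.4 = 88.2.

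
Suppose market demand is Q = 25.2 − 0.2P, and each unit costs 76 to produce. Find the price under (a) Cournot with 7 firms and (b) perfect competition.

Inverting demand: P = 126 − 5Q.
In a 7-firm Cournot equilibrium, symmetry and the first-order condition give q = (126 − 76)/(40) = 1.25. So Q = 8.75 and P = 82.25.
Perfect competition: P = MC = 76, so 126 − 5Q = 76 and Q = 10.

Cournot: P = 82.25; Competition: P = 76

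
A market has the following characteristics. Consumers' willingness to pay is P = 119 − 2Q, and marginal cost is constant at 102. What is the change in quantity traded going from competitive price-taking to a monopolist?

Quantity traded falls by 4.25

Perfect competition: P = MC = 102, so 119 − 2Q = 102 and Q = 8.5.
The monopolist equates marginal revenue to marginal cost: 119 − 4Q = 102, so Q = 4.25. From demand, P = 110.5.
Change in quantity traded: 4.25 − 8.5 = −4.25.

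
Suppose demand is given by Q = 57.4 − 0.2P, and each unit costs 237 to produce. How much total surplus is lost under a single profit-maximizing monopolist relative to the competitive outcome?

Inverting demand: P = 287 − 5Q.
Perfect competition: P = MC = 237, so 287 − 5Q = 237 and Q = 10.
A monopolist chooses Q where MR = MC. MR = 287 − 10Q; setting this equal to 237 gives Q = 5 and P = 262.
DWL is the triangle between Q = 5 and Q = 10: ½·(10 − 5)·(262 − 237) = 62.5.

DWL = 62.5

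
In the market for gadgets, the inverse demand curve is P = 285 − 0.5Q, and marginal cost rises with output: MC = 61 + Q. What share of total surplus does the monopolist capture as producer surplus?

Monopoly sets MR = MC: 285 − Q = 61 + Q ⇒ Q = 112, P = 285 − 0.5·112 = 229.
CS = ½·(285 − 229)·112 = 3136.
PS = P·Q − VC(Q) = 229·112 − (61·112 + ½·1·112²) = 12544.
Share captured = PS/TS = 12544/15680 = 0.8.

PS/TS = 0.8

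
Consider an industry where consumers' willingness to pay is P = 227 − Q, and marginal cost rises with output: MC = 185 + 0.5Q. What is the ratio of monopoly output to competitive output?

The monopolist equates marginal revenue to marginal cost: 227 − 2Q = 185 + 0.5Q, so Q = 16.8. From demand, P = 210.2.
Competitive equilibrium sets price equal to marginal cost: 227 − Q = 185 + 0.5Q, so Q = 28 and P = 199.
Ratio Q_m/Q_c = 16.8/28 = 0.6.

Q_m/Q_c = 0.6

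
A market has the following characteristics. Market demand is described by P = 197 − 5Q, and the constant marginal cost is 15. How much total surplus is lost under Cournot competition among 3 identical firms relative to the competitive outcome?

Perfect competition: P = MC = 15, so 197 − 5Q = 15 and Q = 36.4.
In a 3-firm Cournot equilibrium, symmetry and the first-order condition give q = (197 − 15)/(20) = 9.1. So Q = 27.3 and P = 60.5.
DWL is the triangle between Q = 27.3 and Q = 36.4: ½·(36.4 − 27.3)·(60.5 − 15) = 207.025.

DWL = 207.025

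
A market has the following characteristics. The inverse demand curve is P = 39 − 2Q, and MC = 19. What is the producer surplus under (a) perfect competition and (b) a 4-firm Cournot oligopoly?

Perfect competition: P = MC = 19, so 39 − 2Q = 19 and Q = 10.
PS = (19 − 19)·10 = 0.
In a 4-firm Cournot equilibrium, symmetry and the first-order condition give q = (39 − 19)/(10) = 2. So Q = 8 and P = 23.
PS = (23 − 19)·8 = 32.

Competition: PS = 0; Cournot: PS = 32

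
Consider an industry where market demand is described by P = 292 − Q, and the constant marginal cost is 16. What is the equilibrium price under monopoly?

Monopoly sets MR = MC: 292 − 2Q = 16 ⇒ Q = 138, P = 292 − 138 = 154.

P = 154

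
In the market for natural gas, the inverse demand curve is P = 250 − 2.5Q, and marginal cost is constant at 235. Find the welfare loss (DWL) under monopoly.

Competitive firms price at marginal cost: P = 235, giving Q = 6.
The monopolist equates marginal revenue to marginal cost: 250 − 5Q = 235, so Q = 3. From demand, P = 242.5.
DWL is the triangle between Q = 3 and Q = 6: ½·(6 − 3)·(242.5 − 235) = 11.25.

DWL = 11.25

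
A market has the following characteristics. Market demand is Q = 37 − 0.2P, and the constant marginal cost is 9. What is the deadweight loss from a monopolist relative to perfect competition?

Inverting demand: P = 185 − 5Q.
Perfect competition: P = MC = 9, so 185 − 5Q = 9 and Q = 35.2.
A monopolist chooses Q where MR = MC. MR = 185 − 10Q; setting this equal to 9 gives Q = 17.6 and P = 97.
DWL is the triangle between Q = 17.6 and Q = 35.2: ½·(35.2 − 17.6)·(97 − 9) = 774.4.

DWL = 774.4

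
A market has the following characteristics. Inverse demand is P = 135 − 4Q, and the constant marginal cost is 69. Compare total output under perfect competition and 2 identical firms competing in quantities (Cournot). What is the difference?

Under competition P = MC = 69, so Q = (135 − 69)/4 = 16.5.
With 2 symmetric Cournot firms, each firm's FOC gives 135 − 12q = 69, so q = 5.5, Q = 2·5.5 = 11, and P = 91.
Change in total output: 11 − 16.5 = −5.5.

Q falls by 5.5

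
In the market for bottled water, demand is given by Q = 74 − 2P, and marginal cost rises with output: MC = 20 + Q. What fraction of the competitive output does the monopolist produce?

Inverting demand: P = 37 − 0.5Q.
Monopoly sets MR = MC: 37 − Q = 20 + Q ⇒ Q = 8.5, P = 37 − 0.5·8.5 = 32.75.
Competitive equilibrium sets price equal to marginal cost: 37 − 0.5Q = 20 + Q, so Q = 34/3 and P = 94/3.
Ratio Q_m/Q_c = 8.5/(34/3) = 0.75.

Q_m/Q_c = 0.75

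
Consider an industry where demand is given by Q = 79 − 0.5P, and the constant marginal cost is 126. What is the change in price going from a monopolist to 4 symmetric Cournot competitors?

P falls by 9.6

Inverting demand: P = 158 − 2Q.
A monopolist chooses Q where MR = MC. MR = 158 − 4Q; setting this equal to 126 gives Q = 8 and P = 142.
Cournot with 4 identical firms: the symmetric best-response condition is 158 − 10q = 126. Each firm produces q = 3.2, total output Q = 12.8, price P = 132.4.
Change in price: 132.4 − 142 = −9.6.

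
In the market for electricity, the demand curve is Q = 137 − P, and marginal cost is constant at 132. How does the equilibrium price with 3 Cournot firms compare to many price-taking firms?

Cournot: P = 133.25; Competition: P = 132

Inverting demand: P = 137 − Q.
Cournot with 3 identical firms: the symmetric best-response condition is 137 − 4q = 132. Each firm produces q = 1.25, total output Q = 3.75, price P = 133.25.
Under competition P = MC = 132, so Q = (137 − 132)/1 = 5.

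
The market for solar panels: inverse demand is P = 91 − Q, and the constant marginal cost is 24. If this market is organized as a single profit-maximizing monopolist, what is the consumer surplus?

CS = 561.125

A monopolist chooses Q where MR = MC. MR = 91 − 2Q; setting this equal to 24 gives Q = 33.5 and P = 57.5.
CS = ½·(91 − 57.5)·33.5 = 561.125.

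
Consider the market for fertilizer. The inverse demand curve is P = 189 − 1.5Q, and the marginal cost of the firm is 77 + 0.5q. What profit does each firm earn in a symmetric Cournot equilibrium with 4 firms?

Cournot with 4 identical firms: the symmetric best-response condition is 189 − 7.5q = 77 + 0.5q. Each firm produces q = 14, total output Q = 56, price P = 105.
Each firm's profit = 105·14 − (77·14 + ½·0.5·14²) = 343.

π_i = 343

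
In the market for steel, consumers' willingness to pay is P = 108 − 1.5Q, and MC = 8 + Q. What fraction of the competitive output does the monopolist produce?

A monopolist chooses Q where MR = MC. MR = 108 − 3Q; setting this equal to 8 + Q gives Q = 25 and P = 70.5.
Competitive equilibrium sets price equal to marginal cost: 108 − 1.5Q = 8 + Q, so Q = 40 and P = 48.
Ratio Q_m/Q_c = 25/40 = 0.625.

Q_m/Q_c = 0.625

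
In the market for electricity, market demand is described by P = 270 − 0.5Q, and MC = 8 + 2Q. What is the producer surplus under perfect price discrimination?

PS = 13728.8

With perfect price discrimination, output is the efficient level Q = 104.8 (where demand meets MC), but every buyer pays their willingness to pay: CS = 0 and PS = total surplus.
PS = ½·(270 − 8)·104.8 = 13728.8.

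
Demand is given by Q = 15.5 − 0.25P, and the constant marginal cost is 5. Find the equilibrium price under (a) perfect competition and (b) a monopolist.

Competition: P = 5; Monopoly: P = 33.5

Inverting demand: P = 62 − 4Q.
Under competition P = MC = 5, so Q = (62 − 5)/4 = 14.25.
A monopolist chooses Q where MR = MC. MR = 62 − 8Q; setting this equal to 5 gives Q = 7.125 and P = 33.5.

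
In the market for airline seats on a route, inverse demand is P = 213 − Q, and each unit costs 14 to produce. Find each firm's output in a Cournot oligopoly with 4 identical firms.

q_i = 39.8

With 4 symmetric Cournot firms, each firm's FOC gives 213 − 5q = 14, so q = 39.8, Q = 4·39.8 = 159.2, and P = 53.8.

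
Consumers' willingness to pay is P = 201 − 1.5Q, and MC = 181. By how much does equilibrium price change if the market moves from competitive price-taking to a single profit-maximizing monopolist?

Perfect competition: P = MC = 181, so 201 − 1.5Q = 181 and Q = 40/3.
A monopolist chooses Q where MR = MC. MR = 201 − 3Q; setting this equal to 181 gives Q = 20/3 and P = 191.
Change in equilibrium price: 191 − 181 = 10.

P rises by 10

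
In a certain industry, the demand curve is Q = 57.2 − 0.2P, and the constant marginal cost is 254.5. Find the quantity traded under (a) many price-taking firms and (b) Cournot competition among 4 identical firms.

Competition: Q = 6.3; Cournot: Q = 5.04

Inverting demand: P = 286 − 5Q.
Competitive firms price at marginal cost: P = 254.5, giving Q = 6.3.
In a 4-firm Cournot equilibrium, symmetry and the first-order condition give q = (286 − 254.5)/(25) = 1.26. So Q = 5.04 and P = 260.8.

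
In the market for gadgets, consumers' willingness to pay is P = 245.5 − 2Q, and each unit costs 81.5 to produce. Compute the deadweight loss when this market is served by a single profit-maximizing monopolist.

Perfect competition: P = MC = 81.5, so 245.5 − 2Q = 81.5 and Q = 82.
Monopoly sets MR = MC: 245.5 − 4Q = 81.5 ⇒ Q = 41, P = 245.5 − 2·41 = 163.5.
DWL is the triangle between Q = 41 and Q = 82: ½·(82 − 41)·(163.5 − 81.5) = 1681.

DWL = 1681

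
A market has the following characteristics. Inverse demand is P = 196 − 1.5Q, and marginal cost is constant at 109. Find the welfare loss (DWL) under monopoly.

DWL = 630.75

Competitive firms price at marginal cost: P = 109, giving Q = 58.
A monopolist chooses Q where MR = MC. MR = 196 − 3Q; setting this equal to 109 gives Q = 29 and P = 152.5.
DWL is the triangle between Q = 29 and Q = 58: ½·(58 − 29)·(152.5 − 109) = 630.75.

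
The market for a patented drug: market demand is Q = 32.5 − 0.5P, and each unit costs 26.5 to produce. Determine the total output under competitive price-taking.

Q = 19.25

Inverting demand: P = 65 − 2Q.
Under competition P = MC = 26.5, so Q = (65 − 26.5)/2 = 19.25.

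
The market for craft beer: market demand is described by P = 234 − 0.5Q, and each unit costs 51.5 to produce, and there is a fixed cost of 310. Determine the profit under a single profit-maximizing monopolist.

Profit = 16343.125

Monopoly sets MR = MC: 234 − Q = 51.5 ⇒ Q = 182.5, P = 234 − 0.5·182.5 = 142.75.
Profit = (142.75 − 51.5)·182.5 − 310 = 16343.125.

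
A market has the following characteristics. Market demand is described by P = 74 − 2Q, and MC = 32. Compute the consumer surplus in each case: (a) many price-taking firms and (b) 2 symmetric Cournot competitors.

Competition: CS = 441; Cournot: CS = 196

Perfect competition: P = MC = 32, so 74 − 2Q = 32 and Q = 21.
CS = ½·(74 − 32)·21 = 441.
In a 2-firm Cournot equilibrium, symmetry and the first-order condition give q = (74 − 32)/(6) = 7. So Q = 14 and P = 46.
CS = ½·(74 − 46)·14 = 196.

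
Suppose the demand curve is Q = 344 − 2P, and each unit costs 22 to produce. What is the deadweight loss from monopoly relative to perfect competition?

Inverting demand: P = 172 − 0.5Q.
Under competition P = MC = 22, so Q = (172 − 22)/0.5 = 300.
A monopolist chooses Q where MR = MC. MR = 172 − Q; setting this equal to 22 gives Q = 150 and P = 97.
DWL is the triangle between Q = 150 and Q = 300: ½·(300 − 150)·(97 − 22) = 5625.

DWL = 5625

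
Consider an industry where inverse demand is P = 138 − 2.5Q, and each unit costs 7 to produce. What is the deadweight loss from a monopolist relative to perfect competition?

Under competition P = MC = 7, so Q = (138 − 7)/2.5 = 52.4.
The monopolist equates marginal revenue to marginal cost: 138 − 5Q = 7, so Q = 26.2. From demand, P = 72.5.
DWL is the triangle between Q = 26.2 and Q = 52.4: ½·(52.4 − 26.2)·(72.5 − 7) = 858.05.

DWL = 858.05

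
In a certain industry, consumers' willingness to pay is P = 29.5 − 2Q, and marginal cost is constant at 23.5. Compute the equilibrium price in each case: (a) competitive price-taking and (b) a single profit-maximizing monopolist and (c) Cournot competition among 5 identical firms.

Competitive firms price at marginal cost: P = 23.5, giving Q = 3.
The monopolist equates marginal revenue to marginal cost: 29.5 − 4Q = 23.5, so Q = 1.5. From demand, P = 26.5.
In a 5-firm Cournot equilibrium, symmetry and the first-order condition give q = (29.5 − 23.5)/(12) = 0.5. So Q = 2.5 and P = 24.5.

Competition: P = 23.5; Monopoly: P = 26.5; Cournot: P = 24.5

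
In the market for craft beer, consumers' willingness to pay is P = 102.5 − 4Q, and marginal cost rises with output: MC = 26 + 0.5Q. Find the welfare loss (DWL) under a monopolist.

DWL = 144

Under competition P = MC: 102.5 − 4Q = 26 + 0.5Q ⇒ Q = 17, P = 34.5.
Monopoly sets MR = MC: 102.5 − 8Q = 26 + 0.5Q ⇒ Q = 9, P = 102.5 − 4·9 = 66.5.
CS = ½·(102.5 − 34.5)·17 = 578; PS = (34.5·17 − 26·17 − ½·0.5·17²) = 72.25; TS = 650.25.
CS = ½·(102.5 − 66.5)·9 = 162; PS = (66.5·9 − 26·9 − ½·0.5·9²) = 344.25; TS = 506.25.
DWL = 650.25 − 506.25 = 144.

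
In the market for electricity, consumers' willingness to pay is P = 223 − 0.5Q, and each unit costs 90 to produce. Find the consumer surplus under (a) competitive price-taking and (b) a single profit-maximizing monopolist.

Perfect competition: P = MC = 90, so 223 − 0.5Q = 90 and Q = 266.
CS = ½·(223 − 90)·266 = 17689.
A monopolist chooses Q where MR = MC. MR = 223 − Q; setting this equal to 90 gives Q = 133 and P = 156.5.
CS = ½·(223 − 156.5)·133 = 4422.25.

Competition: CS = 17689; Monopoly: CS = 4422.25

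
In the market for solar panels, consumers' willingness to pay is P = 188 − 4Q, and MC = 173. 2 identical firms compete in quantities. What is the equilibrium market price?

Cournot with 2 identical firms: the symmetric best-response condition is 188 − 12q = 173. Each firm produces q = 1.25, total output Q = 2.5, price P = 178.

P = 178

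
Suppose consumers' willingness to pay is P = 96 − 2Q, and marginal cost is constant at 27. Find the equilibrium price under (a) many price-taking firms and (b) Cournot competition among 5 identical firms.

Competition: P = 27; Cournot: P = 38.5

Competitive firms price at marginal cost: P = 27, giving Q = 34.5.
Cournot with 5 identical firms: the symmetric best-response condition is 96 − 12q = 27. Each firm produces q = 5.75, total output Q = 28.75, price P = 38.5.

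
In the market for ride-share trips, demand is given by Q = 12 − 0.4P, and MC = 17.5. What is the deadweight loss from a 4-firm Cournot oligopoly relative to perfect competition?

Inverting demand: P = 30 − 2.5Q.
Under competition P = MC = 17.5, so Q = (30 − 17.5)/2.5 = 5.
Cournot with 4 identical firms: the symmetric best-response condition is 30 − 12.5q = 17.5. Each firm produces q = 1, total output Q = 4, price P = 20.
DWL is the triangle between Q = 4 and Q = 5: ½·(5 − 4)·(20 − 17.5) = 1.25.

DWL = 1.25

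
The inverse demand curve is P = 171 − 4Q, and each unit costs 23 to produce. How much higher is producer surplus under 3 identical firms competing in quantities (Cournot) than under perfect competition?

Producer surplus rises by 1026.75

Perfect competition: P = MC = 23, so 171 − 4Q = 23 and Q = 37.
PS = (23 − 23)·37 = 0.
With 3 symmetric Cournot firms, each firm's FOC gives 171 − 16q = 23, so q = 9.25, Q = 3·9.25 = 27.75, and P = 60.
PS = (60 − 23)·27.75 = 1026.75.
Change in producer surplus: 1026.75 − 0 = 1026.75.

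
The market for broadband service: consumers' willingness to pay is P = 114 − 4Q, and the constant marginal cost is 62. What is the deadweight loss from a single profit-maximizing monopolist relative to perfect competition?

Competitive firms price at marginal cost: P = 62, giving Q = 13.
A monopolist chooses Q where MR = MC. MR = 114 − 8Q; setting this equal to 62 gives Q = 6.5 and P = 88.
DWL is the triangle between Q = 6.5 and Q = 13: ½·(13 − 6.5)·(88 − 62) = 84.5.

DWL = 84.5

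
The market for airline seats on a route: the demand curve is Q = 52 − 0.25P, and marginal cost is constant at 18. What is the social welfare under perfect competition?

TS = 4512.5

Inverting demand: P = 208 − 4Q.
Perfect competition: P = MC = 18, so 208 − 4Q = 18 and Q = 47.5.
CS = ½·(208 − 18)·47.5 = 4512.5; PS = (18 − 18)·47.5 = 0; TS = 4512.5.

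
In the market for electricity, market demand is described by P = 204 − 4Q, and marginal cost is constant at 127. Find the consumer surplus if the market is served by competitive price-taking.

Competitive firms price at marginal cost: P = 127, giving Q = 19.25.
CS = ½·(204 − 127)·19.25 = 741.125.

CS = 741.125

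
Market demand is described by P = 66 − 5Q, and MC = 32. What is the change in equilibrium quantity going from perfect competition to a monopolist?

Q falls by 3.4

Competitive firms price at marginal cost: P = 32, giving Q = 6.8.
The monopolist equates marginal revenue to marginal cost: 66 − 10Q = 32, so Q = 3.4. From demand, P = 49.
Change in equilibrium quantity: 3.4 − 6.8 = −3.4.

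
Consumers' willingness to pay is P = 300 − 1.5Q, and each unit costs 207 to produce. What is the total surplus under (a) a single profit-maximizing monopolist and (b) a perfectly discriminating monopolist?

Monopoly: TS = 2162.25; Perfect PD: TS = 2883

Monopoly sets MR = MC: 300 − 3Q = 207 ⇒ Q = 31, P = 300 − 1.5·31 = 253.5.
CS = ½·(300 − 253.5)·31 = 720.75; PS = (253.5 − 207)·31 = 1441.5; TS = 2162.25.
With perfect price discrimination, output is the efficient level Q = 62 (where demand meets MC), but every buyer pays their willingness to pay: CS = 0 and PS = total surplus.
TS = 2883 (equal to competitive TS).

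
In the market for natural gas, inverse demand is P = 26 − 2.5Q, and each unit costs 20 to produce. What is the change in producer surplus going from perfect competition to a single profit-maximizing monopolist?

Producer surplus rises by 3.6

Competitive firms price at marginal cost: P = 20, giving Q = 2.4.
PS = (20 − 20)·2.4 = 0.
The monopolist equates marginal revenue to marginal cost: 26 − 5Q = 20, so Q = 1.2. From demand, P = 23.
PS = (23 − 20)·1.2 = 3.6.
Change in producer surplus: 3.6 − 0 = 3.6.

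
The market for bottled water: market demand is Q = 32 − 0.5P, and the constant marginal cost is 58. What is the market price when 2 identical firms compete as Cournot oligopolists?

P = 60

Inverting demand: P = 64 − 2Q.
With 2 symmetric Cournot firms, each firm's FOC gives 64 − 6q = 58, so q = 1, Q = 2·1 = 2, and P = 60.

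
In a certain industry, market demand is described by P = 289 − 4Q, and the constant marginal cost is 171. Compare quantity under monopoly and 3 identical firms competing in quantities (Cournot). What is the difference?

Quantity rises by 7.375

A monopolist chooses Q where MR = MC. MR = 289 − 8Q; setting this equal to 171 gives Q = 14.75 and P = 230.
In a 3-firm Cournot equilibrium, symmetry and the first-order condition give q = (289 − 171)/(16) = 7.375. So Q = 22.125 and P = 200.5.
Change in quantity: 22.125 − 14.75 = 7.375.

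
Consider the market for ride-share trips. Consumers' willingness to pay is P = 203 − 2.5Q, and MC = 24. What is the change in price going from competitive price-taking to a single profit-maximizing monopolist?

Under competition P = MC = 24, so Q = (203 − 24)/2.5 = 71.6.
The monopolist equates marginal revenue to marginal cost: 203 − 5Q = 24, so Q = 35.8. From demand, P = 113.5.
Change in price: 113.5 − 24 = 89.5.

P rises by 89.5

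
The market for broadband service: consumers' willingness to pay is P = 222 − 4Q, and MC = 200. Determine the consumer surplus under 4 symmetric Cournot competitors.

In a 4-firm Cournot equilibrium, symmetry and the first-order condition give q = (222 − 200)/(20) = 1.1. So Q = 4.4 and P = 204.4.
CS = ½·(222 − 204.4)·4.4 = 38.72.

CS = 38.72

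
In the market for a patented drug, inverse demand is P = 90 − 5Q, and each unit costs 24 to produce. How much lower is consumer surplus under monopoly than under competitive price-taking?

Perfect competition: P = MC = 24, so 90 − 5Q = 24 and Q = 13.2.
CS = ½·(90 − 24)·13.2 = 435.6.
Monopoly sets MR = MC: 90 − 10Q = 24 ⇒ Q = 6.6, P = 90 − 5·6.6 = 57.
CS = ½·(90 − 57)·6.6 = 108.9.
Change in consumer surplus: 108.9 − 435.6 = −326.7.

CS falls by 326.7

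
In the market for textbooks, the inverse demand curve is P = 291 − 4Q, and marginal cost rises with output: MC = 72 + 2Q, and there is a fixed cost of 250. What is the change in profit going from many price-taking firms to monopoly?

Under competition P = MC: 291 − 4Q = 72 + 2Q ⇒ Q = 36.5, P = 145.
Profit = 145·36.5 − (72·36.5 + ½·2·36.5²) − 250 = 1082.25.
The monopolist equates marginal revenue to marginal cost: 291 − 8Q = 72 + 2Q, so Q = 21.9. From demand, P = 203.4.
Profit = 203.4·21.9 − (72·21.9 + ½·2·21.9²) − 250 = 2148.05.
Change in profit: 2148.05 − 1082.25 = 1065.8.

π rises by 1065.8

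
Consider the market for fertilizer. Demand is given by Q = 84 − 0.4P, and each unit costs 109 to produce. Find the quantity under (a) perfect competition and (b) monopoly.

Inverting demand: P = 210 − 2.5Q.
Perfect competition: P = MC = 109, so 210 − 2.5Q = 109 and Q = 40.4.
The monopolist equates marginal revenue to marginal cost: 210 − 5Q = 109, so Q = 20.2. From demand, P = 159.5.

Competition: Q = 40.4; Monopoly: Q = 20.2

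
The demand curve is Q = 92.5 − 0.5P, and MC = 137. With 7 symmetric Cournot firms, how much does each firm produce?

q_i = 3

Inverting demand: P = 185 − 2Q.
With 7 symmetric Cournot firms, each firm's FOC gives 185 − 16q = 137, so q = 3, Q = 7·3 = 21, and P = 143.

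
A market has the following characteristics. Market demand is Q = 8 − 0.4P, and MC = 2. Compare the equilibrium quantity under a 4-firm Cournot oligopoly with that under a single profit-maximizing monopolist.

Inverting demand: P = 20 − 2.5Q.
Cournot with 4 identical firms: the symmetric best-response condition is 20 − 12.5q = 2. Each firm produces q = 1.44, total output Q = 5.76, price P = 5.6.
The monopolist equates marginal revenue to marginal cost: 20 − 5Q = 2, so Q = 3.6. From demand, P = 11.

Cournot: Q = 5.76; Monopoly: Q = 3.6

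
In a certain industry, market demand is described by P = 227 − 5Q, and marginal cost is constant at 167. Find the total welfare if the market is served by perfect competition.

TS = 360

Perfect competition: P = MC = 167, so 227 − 5Q = 167 and Q = 12.
CS = ½·(227 − 167)·12 = 360; PS = (167 − 167)·12 = 0; TS = 360.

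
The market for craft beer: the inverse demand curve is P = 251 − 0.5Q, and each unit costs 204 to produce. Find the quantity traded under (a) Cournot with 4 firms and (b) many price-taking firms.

Cournot: Q = 75.2; Competition: Q = 94

With 4 symmetric Cournot firms, each firm's FOC gives 251 − 2.5q = 204, so q = 18.8, Q = 4·18.8 = 75.2, and P = 213.4.
Perfect competition: P = MC = 204, so 251 − 0.5Q = 204 and Q = 94.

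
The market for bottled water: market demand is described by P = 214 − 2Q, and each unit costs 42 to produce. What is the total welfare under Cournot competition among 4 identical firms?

With 4 symmetric Cournot firms, each firm's FOC gives 214 − 10q = 42, so q = 17.2, Q = 4·17.2 = 68.8, and P = 76.4.
CS = ½·(214 − 76.4)·68.8 = 4733.44; PS = (76.4 − 42)·68.8 = 2366.72; TS = 7100.16.

TS = 7100.16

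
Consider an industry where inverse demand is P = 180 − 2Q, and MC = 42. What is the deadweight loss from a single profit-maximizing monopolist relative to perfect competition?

Under competition P = MC = 42, so Q = (180 − 42)/2 = 69.
Monopoly sets MR = MC: 180 − 4Q = 42 ⇒ Q = 34.5, P = 180 − 2·34.5 = 111.
DWL is the triangle between Q = 34.5 and Q = 69: ½·(69 − 34.5)·(111 − 42) = 1190.25.

DWL = 1190.25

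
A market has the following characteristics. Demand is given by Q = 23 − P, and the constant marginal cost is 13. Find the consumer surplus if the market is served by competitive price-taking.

Inverting demand: P = 23 − Q.
Competitive firms price at marginal cost: P = 13, giving Q = 10.
CS = ½·(23 − 13)·10 = 50.

CS = 50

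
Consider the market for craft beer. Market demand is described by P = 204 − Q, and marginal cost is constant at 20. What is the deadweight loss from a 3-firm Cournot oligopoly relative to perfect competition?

DWL = 1058

Under competition P = MC = 20, so Q = (204 − 20)/1 = 184.
With 3 symmetric Cournot firms, each firm's FOC gives 204 − 4q = 20, so q = 46, Q = 3·46 = 138, and P = 66.
DWL is the triangle between Q = 138 and Q = 184: ½·(184 − 138)·(66 − 20) = 1058.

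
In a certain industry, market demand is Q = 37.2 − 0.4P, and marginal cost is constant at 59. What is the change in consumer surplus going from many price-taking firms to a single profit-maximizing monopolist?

Consumer surplus falls by 173.4

Inverting demand: P = 93 − 2.5Q.
Competitive firms price at marginal cost: P = 59, giving Q = 13.6.
CS = ½·(93 − 59)·13.6 = 231.2.
Monopoly sets MR = MC: 93 − 5Q = 59 ⇒ Q = 6.8, P = 93 − 2.5·6.8 = 76.
CS = ½·(93 − 76)·6.8 = 57.8.
Change in consumer surplus: 57.8 − 231.2 = −173.4.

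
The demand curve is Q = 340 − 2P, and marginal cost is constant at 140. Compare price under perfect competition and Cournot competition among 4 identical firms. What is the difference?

Price rises by 6

Inverting demand: P = 170 − 0.5Q.
Under competition P = MC = 140, so Q = (170 − 140)/0.5 = 60.
In a 4-firm Cournot equilibrium, symmetry and the first-order condition give q = (170 − 140)/(2.5) = 12. So Q = 48 and P = 146.
Change in price: 146 − 140 = 6.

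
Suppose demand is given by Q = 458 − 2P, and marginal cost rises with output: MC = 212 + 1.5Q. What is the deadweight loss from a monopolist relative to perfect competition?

DWL = 2.89

Inverting demand: P = 229 − 0.5Q.
Competitive equilibrium sets price equal to marginal cost: 229 − 0.5Q = 212 + 1.5Q, so Q = 8.5 and P = 224.75.
A monopolist chooses Q where MR = MC. MR = 229 − Q; setting this equal to 212 + 1.5Q gives Q = 6.8 and P = 225.6.
CS = ½·(229 − 224.75)·8.5 = 289/16; PS = (224.75·8.5 − 212·8.5 − ½·1.5·8.5²) = 867/16; TS = 72.25.
CS = ½·(229 − 225.6)·6.8 = 11.56; PS = (225.6·6.8 − 212·6.8 − ½·1.5·6.8²) = 57.8; TS = 69.36.
DWL = 72.25 − 69.36 = 2.89.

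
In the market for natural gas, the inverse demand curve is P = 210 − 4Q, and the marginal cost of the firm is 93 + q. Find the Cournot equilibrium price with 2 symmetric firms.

In a 2-firm Cournot equilibrium, symmetry and the first-order condition give q = (210 − 93)/(13) = 9. So Q = 18 and P = 138.

P = 138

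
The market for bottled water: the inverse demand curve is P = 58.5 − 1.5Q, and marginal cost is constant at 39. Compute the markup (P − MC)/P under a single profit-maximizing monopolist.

A monopolist chooses Q where MR = MC. MR = 58.5 − 3Q; setting this equal to 39 gives Q = 6.5 and P = 48.75.
Lerner index = (P − MC)/P = (48.75 − 39)/48.75 = 0.2.

Lerner index = 0.2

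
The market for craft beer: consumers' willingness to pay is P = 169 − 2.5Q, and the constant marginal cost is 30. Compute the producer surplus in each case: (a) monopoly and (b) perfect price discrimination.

Monopoly: PS = 1932.1; Perfect PD: PS = 3864.2

A monopolist chooses Q where MR = MC. MR = 169 − 5Q; setting this equal to 30 gives Q = 27.8 and P = 99.5.
PS = (99.5 − 30)·27.8 = 1932.1.
Under first-degree price discrimination the firm charges each unit its demand price and produces up to where P = MC, i.e. Q = 55.6. Consumer surplus is zero; producer surplus equals total surplus.
PS = ½·(169 − 30)·55.6 = 3864.2.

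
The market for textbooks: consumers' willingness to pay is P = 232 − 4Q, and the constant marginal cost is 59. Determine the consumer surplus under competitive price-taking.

Under competition P = MC = 59, so Q = (232 − 59)/4 = 43.25.
CS = ½·(232 − 59)·43.25 = 3741.125.

CS = 3741.125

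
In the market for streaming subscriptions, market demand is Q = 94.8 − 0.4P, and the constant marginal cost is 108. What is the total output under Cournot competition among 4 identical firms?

Q = 41.28

Inverting demand: P = 237 − 2.5Q.
With 4 symmetric Cournot firms, each firm's FOC gives 237 − 12.5q = 108, so q = 10.32, Q = 4·10.32 = 41.28, and P = 133.8.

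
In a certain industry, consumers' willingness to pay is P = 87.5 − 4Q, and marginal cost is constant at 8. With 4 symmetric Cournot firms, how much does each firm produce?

Cournot with 4 identical firms: the symmetric best-response condition is 87.5 − 20q = 8. Each firm produces q = 3.975, total output Q = 15.9, price P = 23.9.

q_i = 3.975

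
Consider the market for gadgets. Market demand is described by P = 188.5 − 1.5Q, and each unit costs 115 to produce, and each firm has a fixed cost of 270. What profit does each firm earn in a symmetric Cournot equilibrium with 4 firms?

Cournot with 4 identical firms: the symmetric best-response condition is 188.5 − 7.5q = 115. Each firm produces q = 9.8, total output Q = 39.2, price P = 129.7.
Each firm's profit = (129.7 − 115)·9.8 − 270 = −125.94.

π_i = −125.94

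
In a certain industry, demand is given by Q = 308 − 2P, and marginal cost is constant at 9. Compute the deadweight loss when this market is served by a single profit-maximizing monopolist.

DWL = 5256.25

Inverting demand: P = 154 − 0.5Q.
Competitive firms price at marginal cost: P = 9, giving Q = 290.
The monopolist equates marginal revenue to marginal cost: 154 − Q = 9, so Q = 145. From demand, P = 81.5.
DWL is the triangle between Q = 145 and Q = 290: ½·(290 − 145)·(81.5 − 9) = 5256.25.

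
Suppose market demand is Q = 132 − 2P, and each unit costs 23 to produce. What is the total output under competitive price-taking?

Inverting demand: P = 66 − 0.5Q.
Perfect competition: P = MC = 23, so 66 − 0.5Q = 23 and Q = 86.

Q = 86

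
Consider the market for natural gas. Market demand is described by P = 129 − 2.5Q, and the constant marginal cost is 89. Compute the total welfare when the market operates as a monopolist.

The monopolist equates marginal revenue to marginal cost: 129 − 5Q = 89, so Q = 8. From demand, P = 109.
CS = ½·(129 − 109)·8 = 80; PS = (109 − 89)·8 = 160; TS = 240.

TS = 240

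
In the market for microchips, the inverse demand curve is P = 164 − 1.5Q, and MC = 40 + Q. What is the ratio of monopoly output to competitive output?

Monopoly sets MR = MC: 164 − 3Q = 40 + Q ⇒ Q = 31, P = 164 − 1.5·31 = 117.5.
Under competition P = MC: 164 − 1.5Q = 40 + Q ⇒ Q = 49.6, P = 89.6.
Ratio Q_m/Q_c = 31/49.6 = 0.625.

Q_m/Q_c = 0.625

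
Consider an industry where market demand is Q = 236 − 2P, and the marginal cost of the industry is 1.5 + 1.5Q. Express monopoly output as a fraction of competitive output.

Inverting demand: P = 118 − 0.5Q.
Monopoly sets MR = MC: 118 − Q = 1.5 + 1.5Q ⇒ Q = 46.6, P = 118 − 0.5·46.6 = 94.7.
Competitive equilibrium sets price equal to marginal cost: 118 − 0.5Q = 1.5 + 1.5Q, so Q = 58.25 and P = 88.875.
Ratio Q_m/Q_c = 46.6/58.25 = 0.8.

Q_m/Q_c = 0.8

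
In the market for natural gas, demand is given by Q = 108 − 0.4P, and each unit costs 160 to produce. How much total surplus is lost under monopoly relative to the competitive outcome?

Inverting demand: P = 270 − 2.5Q.
Under competition P = MC = 160, so Q = (270 − 160)/2.5 = 44.
The monopolist equates marginal revenue to marginal cost: 270 − 5Q = 160, so Q = 22. From demand, P = 215.
DWL is the triangle between Q = 22 and Q = 44: ½·(44 − 22)·(215 − 160) = 605.

DWL = 605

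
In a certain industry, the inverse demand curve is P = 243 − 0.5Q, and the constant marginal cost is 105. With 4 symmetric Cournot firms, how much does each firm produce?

In a 4-firm Cournot equilibrium, symmetry and the first-order condition give q = (243 − 105)/(2.5) = 55.2. So Q = 220.8 and P = 132.6.

q_i = 55.2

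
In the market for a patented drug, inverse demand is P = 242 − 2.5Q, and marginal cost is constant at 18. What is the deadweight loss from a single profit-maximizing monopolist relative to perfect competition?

DWL = 2508.8

Under competition P = MC = 18, so Q = (242 − 18)/2.5 = 89.6.
Monopoly sets MR = MC: 242 − 5Q = 18 ⇒ Q = 44.8, P = 242 − 2.5·44.8 = 130.
DWL is the triangle between Q = 44.8 and Q = 89.6: ½·(89.6 − 44.8)·(130 − 18) = 2508.8.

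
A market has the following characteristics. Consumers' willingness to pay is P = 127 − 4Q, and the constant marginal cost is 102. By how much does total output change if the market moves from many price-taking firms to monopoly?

Perfect competition: P = MC = 102, so 127 − 4Q = 102 and Q = 6.25.
The monopolist equates marginal revenue to marginal cost: 127 − 8Q = 102, so Q = 3.125. From demand, P = 114.5.
Change in total output: 3.125 − 6.25 = −3.125.

Q falls by 3.125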